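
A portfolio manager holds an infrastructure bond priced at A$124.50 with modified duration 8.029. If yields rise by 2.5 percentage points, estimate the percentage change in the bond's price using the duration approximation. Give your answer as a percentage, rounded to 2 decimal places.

Duration approximation: ΔP/P ≈ -D_mod · Δy = -8.029 × (+0.025) = -0.200725.
As a percentage: -20.0725%.

-20.07%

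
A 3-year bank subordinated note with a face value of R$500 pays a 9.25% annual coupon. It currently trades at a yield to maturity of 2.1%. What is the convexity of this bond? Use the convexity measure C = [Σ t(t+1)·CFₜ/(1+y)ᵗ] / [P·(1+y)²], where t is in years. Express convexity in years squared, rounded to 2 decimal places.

10.37

With y = 0.021:
  t   CF        PV=CF/(1+0.021)^t    t·PV        t(t+1)·PV
  1        46.25        45.2987        45.2987          90.5975
  2        46.25        44.3670        88.7340         266.2021
  3       546.25       513.2326     1,539.6978       6,158.7910
  Σ                    602.8983     1,673.7305       6,515.5906
P = 602.8983.
Convexity = Σ t(t+1)·PV / [P·(1+y)²] = 6,515.5906 / (602.8983 × 1.042441) = 10.36712.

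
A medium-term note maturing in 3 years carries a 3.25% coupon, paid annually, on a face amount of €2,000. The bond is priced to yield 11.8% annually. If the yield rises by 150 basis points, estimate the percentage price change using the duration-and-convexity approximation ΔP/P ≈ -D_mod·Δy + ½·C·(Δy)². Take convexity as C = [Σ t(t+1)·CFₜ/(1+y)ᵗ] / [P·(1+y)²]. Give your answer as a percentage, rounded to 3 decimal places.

With y = 0.118:
  t   CF        PV=CF/(1+0.118)^t    t·PV        t(t+1)·PV
  1        65.00        58.1395        58.1395         116.2791
  2        65.00        52.0032       104.0063         312.0190
  3     2,065.00     1,477.7285     4,433.1855      17,732.7418
  Σ                  1,587.8712     4,595.3313      18,161.0399
P = 1,587.8712; D_Mac = 2.89402 yrs; D_mod = 2.58857 yrs; C = 9.15044.
Duration effect: -2.58857 × (+0.015) = -0.038829
Convexity effect: 0.5 × 9.15044 × (0.015)² = +0.0010294
ΔP/P ≈ -0.038829 + 0.0010294 = -0.037799 = -3.7799%.

-3.780%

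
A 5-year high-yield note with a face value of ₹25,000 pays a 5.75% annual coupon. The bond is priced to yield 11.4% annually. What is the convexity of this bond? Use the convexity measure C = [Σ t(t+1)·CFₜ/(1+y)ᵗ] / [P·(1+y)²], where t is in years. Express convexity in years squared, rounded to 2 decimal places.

20.44

With y = 0.114:
  t   CF        PV=CF/(1+0.114)^t    t·PV        t(t+1)·PV
  1     1,437.50     1,290.3950     1,290.3950       2,580.7899
  2     1,437.50     1,158.3438     2,316.6876       6,950.0627
  3     1,437.50     1,039.8059     3,119.4177      12,477.6709
  4     1,437.50       933.3985     3,733.5939      18,667.9696
  5    26,437.50    15,409.7088    77,048.5438     462,291.2626
  Σ                 19,831.6519    87,508.6380     502,967.7558
P = 19,831.6519.
Convexity = Σ t(t+1)·PV / [P·(1+y)²] = 502,967.7558 / (19,831.6519 × 1.240996) = 20.43670.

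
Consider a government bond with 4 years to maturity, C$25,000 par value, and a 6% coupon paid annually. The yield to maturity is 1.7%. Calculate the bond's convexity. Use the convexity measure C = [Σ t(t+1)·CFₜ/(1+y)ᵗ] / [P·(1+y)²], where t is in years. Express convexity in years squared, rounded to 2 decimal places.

17.40

With y = 0.017:
  t   CF        PV=CF/(1+0.017)^t    t·PV        t(t+1)·PV
  1     1,500.00     1,474.9263     1,474.9263       2,949.8525
  2     1,500.00     1,450.2716     2,900.5433       8,701.6298
  3     1,500.00     1,426.0291     4,278.0874      17,112.3497
  4    26,500.00    24,772.0565    99,088.2261     495,441.1304
  Σ                 29,123.2836   107,741.7830     524,204.9624
P = 29,123.2836.
Convexity = Σ t(t+1)·PV / [P·(1+y)²] = 524,204.9624 / (29,123.2836 × 1.034289) = 17.40279.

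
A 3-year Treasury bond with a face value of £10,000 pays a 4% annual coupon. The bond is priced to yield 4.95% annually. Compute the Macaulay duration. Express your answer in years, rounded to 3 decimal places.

2.884 years

Periodic yield y = 0.0495. Discount each cash flow and weight by its year:
  t   CF        PV=CF/(1+0.0495)^t    t·PV
  1       400.00       381.1339       381.1339
  2       400.00       363.1576       726.3151
  3    10,400.00     8,996.7574    26,990.2722
  Σ                  9,741.0489    28,097.7213
Price P = Σ PV = 9,741.0489.
Macaulay duration = Σ(t·PV) / P = 28,097.7213 / 9,741.0489 = 2.88447 years.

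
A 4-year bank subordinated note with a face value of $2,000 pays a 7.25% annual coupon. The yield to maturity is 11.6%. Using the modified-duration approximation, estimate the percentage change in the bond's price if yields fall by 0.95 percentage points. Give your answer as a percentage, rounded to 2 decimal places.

+3.05%

Periodic yield y = 0.116. Modified duration first:
  t   CF        PV=CF/(1+0.116)^t    t·PV
  1       145.00       129.9283       129.9283
  2       145.00       116.4232       232.8464
  3       145.00       104.3219       312.9656
  4     2,145.00     1,382.8355     5,531.3420
  Σ                  1,733.5089     6,207.0824
P = 1,733.5089; D_Mac = 3.58065 yrs; D_mod = 3.58065/(1+0.116) = 3.20846 yrs.
ΔP/P ≈ -D_mod · Δy = -3.20846 × (-0.0095) = +0.030480 = +3.0480%.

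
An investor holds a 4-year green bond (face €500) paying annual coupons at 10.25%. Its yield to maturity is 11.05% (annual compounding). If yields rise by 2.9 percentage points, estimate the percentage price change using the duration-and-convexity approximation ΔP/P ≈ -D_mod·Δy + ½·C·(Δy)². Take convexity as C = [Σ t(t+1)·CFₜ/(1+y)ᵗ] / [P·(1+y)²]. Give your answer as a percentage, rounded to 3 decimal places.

-8.496%

With y = 0.1105:
  t   CF        PV=CF/(1+0.1105)^t    t·PV        t(t+1)·PV
  1        51.25        46.1504        46.1504          92.3008
  2        51.25        41.5582        83.1164         249.3492
  3        51.25        37.4230       112.2689         449.0756
  4       551.25       362.4719     1,449.8876       7,249.4381
  Σ                    487.6035     1,691.4233       8,040.1637
P = 487.6035; D_Mac = 3.46885 yrs; D_mod = 3.12368 yrs; C = 13.37091.
Duration effect: -3.12368 × (+0.029) = -0.090587
Convexity effect: 0.5 × 13.37091 × (0.029)² = +0.0056225
ΔP/P ≈ -0.090587 + 0.0056225 = -0.084964 = -8.4964%.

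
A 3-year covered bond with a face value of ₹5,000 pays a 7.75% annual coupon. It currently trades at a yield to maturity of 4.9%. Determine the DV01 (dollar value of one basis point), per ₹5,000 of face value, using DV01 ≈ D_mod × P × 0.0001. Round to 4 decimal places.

Periodic yield y = 0.049.
  t   CF        PV=CF/(1+0.049)^t    t·PV
  1       387.50       369.3994       369.3994
  2       387.50       352.1444       704.2887
  3     5,387.50     4,667.2474    14,001.7421
  Σ                  5,388.7911    15,075.4302
P = 5,388.7911; D_Mac = 2.79755 yrs; D_mod = 2.66688 yrs.
DV01 ≈ 2.66688 × 5,388.7911 × 0.0001 = 1.437124.

₹1.4371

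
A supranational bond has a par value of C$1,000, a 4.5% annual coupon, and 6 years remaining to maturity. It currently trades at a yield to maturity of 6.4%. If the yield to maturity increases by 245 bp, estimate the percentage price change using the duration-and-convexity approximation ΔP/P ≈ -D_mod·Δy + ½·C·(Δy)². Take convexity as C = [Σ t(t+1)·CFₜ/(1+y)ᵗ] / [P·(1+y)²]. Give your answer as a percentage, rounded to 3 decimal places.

-11.375%

With y = 0.064:
  t   CF        PV=CF/(1+0.064)^t    t·PV        t(t+1)·PV
  1        45.00        42.2932        42.2932          84.5865
  2        45.00        39.7493        79.4986         238.4957
  3        45.00        37.3583       112.0750         448.3001
  4        45.00        35.1112       140.4449         702.2245
  5        45.00        32.9993       164.9964         989.9782
  6     1,045.00       720.2222     4,321.3334      30,249.3337
  Σ                    907.7336     4,860.6415      32,712.9187
P = 907.7336; D_Mac = 5.35470 yrs; D_mod = 5.03261 yrs; C = 31.83300.
Duration effect: -5.03261 × (+0.0245) = -0.123299
Convexity effect: 0.5 × 31.83300 × (0.0245)² = +0.0095539
ΔP/P ≈ -0.123299 + 0.0095539 = -0.113745 = -11.3745%.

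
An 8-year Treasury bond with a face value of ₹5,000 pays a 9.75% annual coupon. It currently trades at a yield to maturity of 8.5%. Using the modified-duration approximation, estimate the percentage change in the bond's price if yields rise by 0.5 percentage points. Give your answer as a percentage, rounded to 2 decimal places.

Periodic yield y = 0.085. Modified duration first:
  t   CF        PV=CF/(1+0.085)^t    t·PV
  1       487.50       449.3088       449.3088
  2       487.50       414.1095       828.2189
  3       487.50       381.6677     1,145.0031
  4       487.50       351.7675     1,407.0699
  5       487.50       324.2096     1,621.0482
  6       487.50       298.8107     1,792.8644
  7       487.50       275.4016     1,927.8112
  8     5,487.50     2,857.1736    22,857.3888
  Σ                  5,352.4489    32,028.7131
P = 5,352.4489; D_Mac = 5.98394 yrs; D_mod = 5.98394/(1+0.085) = 5.51515 yrs.
ΔP/P ≈ -D_mod · Δy = -5.51515 × (+0.005) = -0.027576 = -2.7576%.

-2.76%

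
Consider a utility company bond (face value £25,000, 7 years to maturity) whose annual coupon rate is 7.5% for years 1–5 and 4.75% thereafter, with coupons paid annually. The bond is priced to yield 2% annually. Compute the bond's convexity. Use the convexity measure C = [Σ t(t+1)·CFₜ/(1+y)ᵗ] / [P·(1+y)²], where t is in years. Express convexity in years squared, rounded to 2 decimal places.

With y = 0.02:
  t   CF        PV=CF/(1+0.02)^t    t·PV        t(t+1)·PV
  1     1,875.00     1,838.2353     1,838.2353       3,676.4706
  2     1,875.00     1,802.1915     3,604.3829      10,813.1488
  3     1,875.00     1,766.8544     5,300.5631      21,202.2525
  4     1,875.00     1,732.2102     6,928.8407      34,644.2035
  5     1,875.00     1,698.2453     8,491.2263      50,947.3581
  6     1,187.50     1,054.4660     6,326.7961      44,287.5727
  7    26,187.50    22,797.7947   159,584.5627   1,276,676.5019
  Σ                 32,689.9973   192,074.6072   1,442,247.5081
P = 32,689.9973.
Convexity = Σ t(t+1)·PV / [P·(1+y)²] = 1,442,247.5081 / (32,689.9973 × 1.040400) = 42.40573.

42.41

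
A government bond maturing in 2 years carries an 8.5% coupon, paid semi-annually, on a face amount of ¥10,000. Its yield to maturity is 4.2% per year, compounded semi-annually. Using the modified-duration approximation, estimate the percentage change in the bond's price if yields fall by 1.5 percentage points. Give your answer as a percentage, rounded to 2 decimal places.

+2.77%

Periodic yield y = 0.021. Modified duration first:
  t   CF        PV=CF/(1+0.021)^t    t·PV
  1       425.00       416.2586       416.2586
  2       425.00       407.6969       815.3939
  3       425.00       399.3114     1,197.9342
  4    10,425.00     9,593.4120    38,373.6479
  Σ                 10,816.6789    40,803.2345
P = 10,816.6789; D_Mac = 3.77225 half-year periods = 1.88613 yrs; D_mod = 1.88613/(1+0.021) = 1.84733 yrs.
ΔP/P ≈ -D_mod · Δy = -1.84733 × (-0.015) = +0.027710 = +2.7710%.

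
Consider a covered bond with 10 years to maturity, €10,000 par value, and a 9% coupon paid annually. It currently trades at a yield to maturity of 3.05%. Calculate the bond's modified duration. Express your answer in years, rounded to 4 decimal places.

Periodic yield y = 0.0305. First find Macaulay duration:
  t   CF        PV=CF/(1+0.0305)^t    t·PV
  1       900.00       873.3624       873.3624
  2       900.00       847.5133     1,695.0266
  3       900.00       822.4292     2,467.2876
  4       900.00       798.0875     3,192.3501
  5       900.00       774.4663     3,872.3315
  6       900.00       751.5442     4,509.2653
  7       900.00       729.3005     5,105.1038
  8       900.00       707.7152     5,661.7218
  9       900.00       686.7688     6,180.9190
  10   10,900.00     8,071.3566    80,713.5663
  Σ                 15,062.5442   114,270.9345
P = 15,062.5442; Macaulay duration = 114,270.9345 / 15,062.5442 = 7.58643 years.
Modified duration = D_Mac / (1 + y) = 7.58643 / 1.0305 = 7.36189 years.

7.3619 years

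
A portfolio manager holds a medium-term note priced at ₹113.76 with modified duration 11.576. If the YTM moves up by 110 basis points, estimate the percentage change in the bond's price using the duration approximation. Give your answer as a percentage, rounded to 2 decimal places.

Duration approximation: ΔP/P ≈ -D_mod · Δy = -11.576 × (+0.011) = -0.127336.
As a percentage: -12.7336%.

-12.73%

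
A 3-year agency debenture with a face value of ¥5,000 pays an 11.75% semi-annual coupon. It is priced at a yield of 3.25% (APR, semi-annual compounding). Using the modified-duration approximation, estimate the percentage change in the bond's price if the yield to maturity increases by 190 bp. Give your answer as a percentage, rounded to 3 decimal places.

-4.969%

Periodic yield y = 0.01625. Modified duration first:
  t   CF        PV=CF/(1+0.01625)^t    t·PV
  1       293.75       289.0529       289.0529
  2       293.75       284.4309       568.8618
  3       293.75       279.8828       839.6484
  4       293.75       275.4074     1,101.6297
  5       293.75       271.0036     1,355.0181
  6     5,293.75     4,805.7378    28,834.4271
  Σ                  6,205.5155    32,988.6379
P = 6,205.5155; D_Mac = 5.31602 half-year periods = 2.65801 yrs; D_mod = 2.65801/(1+0.01625) = 2.61551 yrs.
ΔP/P ≈ -D_mod · Δy = -2.61551 × (+0.019) = -0.049695 = -4.9695%.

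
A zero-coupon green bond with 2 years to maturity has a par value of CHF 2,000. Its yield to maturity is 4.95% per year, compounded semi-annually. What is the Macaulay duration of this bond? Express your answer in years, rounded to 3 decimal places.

2.000 years

A zero-coupon bond has a single cash flow at maturity, so its Macaulay duration equals its maturity: 2 years.
(Equivalently: 4 semi-annual periods ÷ 2 = 2 years.)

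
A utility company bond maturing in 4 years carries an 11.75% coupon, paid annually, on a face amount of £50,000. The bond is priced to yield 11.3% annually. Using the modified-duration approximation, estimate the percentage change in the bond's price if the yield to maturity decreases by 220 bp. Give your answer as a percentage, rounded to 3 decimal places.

Periodic yield y = 0.113. Modified duration first:
  t   CF        PV=CF/(1+0.113)^t    t·PV
  1     5,875.00     5,278.5265     5,278.5265
  2     5,875.00     4,742.6114     9,485.2228
  3     5,875.00     4,261.1064    12,783.3192
  4    55,875.00    36,411.3582   145,645.4327
  Σ                 50,693.6025   173,192.5012
P = 50,693.6025; D_Mac = 3.41646 yrs; D_mod = 3.41646/(1+0.113) = 3.06959 yrs.
ΔP/P ≈ -D_mod · Δy = -3.06959 × (-0.022) = +0.067531 = +6.7531%.

+6.753%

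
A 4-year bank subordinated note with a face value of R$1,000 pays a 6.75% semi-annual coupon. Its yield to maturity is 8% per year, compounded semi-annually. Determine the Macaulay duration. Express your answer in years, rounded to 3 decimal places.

Periodic yield y = 0.04. Discount each cash flow and weight by its period:
  t   CF        PV=CF/(1+0.04)^t    t·PV
  1        33.75        32.4519        32.4519
  2        33.75        31.2038        62.4075
  3        33.75        30.0036        90.0109
  4        33.75        28.8496       115.3986
  5        33.75        27.7400       138.7002
  6        33.75        26.6731       160.0387
  7        33.75        25.6472       179.5306
  8     1,033.75       755.3510     6,042.8080
  Σ                    957.9203     6,821.3464
Price P = Σ PV = 957.9203.
Macaulay duration = Σ(t·PV) / P = 6,821.3464 / 957.9203 = 7.12100 half-year periods.
In years: 7.12100 / 2 = 3.56050 years.

3.560 years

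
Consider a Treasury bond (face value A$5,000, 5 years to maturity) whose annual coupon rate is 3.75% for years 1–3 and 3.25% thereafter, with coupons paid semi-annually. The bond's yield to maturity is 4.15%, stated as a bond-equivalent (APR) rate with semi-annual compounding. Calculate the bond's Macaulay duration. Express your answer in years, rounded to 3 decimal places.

4.604 years

Periodic yield y = 0.02075. Discount each cash flow and weight by its period:
  t   CF        PV=CF/(1+0.02075)^t    t·PV
  1        93.75        91.8442        91.8442
  2        93.75        89.9772       179.9544
  3        93.75        88.1481       264.4444
  4        93.75        86.3562       345.4250
  5        93.75        84.6008       423.0039
  6        93.75        82.8810       497.2860
  7        81.25        70.3700       492.5901
  8        81.25        68.9395       551.5162
  9        81.25        67.5381       607.8429
  10    5,081.25     4,137.8684    41,378.6843
  Σ                  4,868.5236    44,832.5913
Price P = Σ PV = 4,868.5236.
Macaulay duration = Σ(t·PV) / P = 44,832.5913 / 4,868.5236 = 9.20866 half-year periods.
In years: 9.20866 / 2 = 4.60433 years.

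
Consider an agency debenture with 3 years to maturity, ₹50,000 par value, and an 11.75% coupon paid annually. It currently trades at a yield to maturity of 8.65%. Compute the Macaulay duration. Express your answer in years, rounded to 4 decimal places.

2.7073 years

Periodic yield y = 0.0865. Discount each cash flow and weight by its year:
  t   CF        PV=CF/(1+0.0865)^t    t·PV
  1     5,875.00     5,407.2711     5,407.2711
  2     5,875.00     4,976.7796     9,953.5592
  3    55,875.00    43,564.0597   130,692.1790
  Σ                 53,948.1103   146,053.0093
Price P = Σ PV = 53,948.1103.
Macaulay duration = Σ(t·PV) / P = 146,053.0093 / 53,948.1103 = 2.70729 years.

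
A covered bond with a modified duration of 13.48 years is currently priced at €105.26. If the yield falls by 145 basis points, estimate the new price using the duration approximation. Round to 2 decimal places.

€125.83

Duration approximation: ΔP/P ≈ -D_mod · Δy = -13.48 × (-0.0145) = +0.195460.
New price ≈ 105.26 × (1 + 0.195460) = 125.8341196.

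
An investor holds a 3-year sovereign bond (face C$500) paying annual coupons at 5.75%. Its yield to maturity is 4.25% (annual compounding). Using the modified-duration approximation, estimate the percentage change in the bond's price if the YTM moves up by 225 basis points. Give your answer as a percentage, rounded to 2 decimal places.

-6.14%

Periodic yield y = 0.0425. Modified duration first:
  t   CF        PV=CF/(1+0.0425)^t    t·PV
  1        28.75        27.5779        27.5779
  2        28.75        26.4537        52.9073
  3       528.75       466.6832     1,400.0497
  Σ                    520.7148     1,480.5349
P = 520.7148; D_Mac = 2.84327 yrs; D_mod = 2.84327/(1+0.0425) = 2.72736 yrs.
ΔP/P ≈ -D_mod · Δy = -2.72736 × (+0.0225) = -0.061366 = -6.1366%.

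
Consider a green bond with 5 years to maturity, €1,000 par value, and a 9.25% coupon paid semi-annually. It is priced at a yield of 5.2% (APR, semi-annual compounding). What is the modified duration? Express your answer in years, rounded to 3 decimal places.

4.087 years

Periodic yield y = 0.026. First find Macaulay duration:
  t   CF        PV=CF/(1+0.026)^t    t·PV
  1        46.25        45.0780        45.0780
  2        46.25        43.9356        87.8713
  3        46.25        42.8223       128.4668
  4        46.25        41.7371       166.9484
  5        46.25        40.6794       203.3972
  6        46.25        39.6486       237.8914
  7        46.25        38.6438       270.5068
  8        46.25        37.6646       301.3164
  9        46.25        36.7101       330.3908
  10    1,046.25       809.3975     8,093.9751
  Σ                  1,176.3170     9,865.8423
P = 1,176.3170; Macaulay duration = 9,865.8423 / 1,176.3170 = 8.38706 half-year periods = 4.19353 years.
Modified duration = D_Mac / (1 + y) = 4.19353 / 1.026 = 4.08726 years.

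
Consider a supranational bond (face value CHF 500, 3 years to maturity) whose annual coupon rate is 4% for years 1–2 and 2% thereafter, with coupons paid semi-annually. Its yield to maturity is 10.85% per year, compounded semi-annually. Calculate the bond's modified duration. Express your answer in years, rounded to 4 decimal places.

2.6952 years

Periodic yield y = 0.05425. First find Macaulay duration:
  t   CF        PV=CF/(1+0.05425)^t    t·PV
  1        10.00         9.4854         9.4854
  2        10.00         8.9973        17.9946
  3        10.00         8.5343        25.6030
  4        10.00         8.0952        32.3806
  5         5.00         3.8393        19.1965
  6       505.00       367.8152     2,206.8914
  Σ                    406.7668     2,311.5516
P = 406.7668; Macaulay duration = 2,311.5516 / 406.7668 = 5.68274 half-year periods = 2.84137 years.
Modified duration = D_Mac / (1 + y) = 2.84137 / 1.05425 = 2.69516 years.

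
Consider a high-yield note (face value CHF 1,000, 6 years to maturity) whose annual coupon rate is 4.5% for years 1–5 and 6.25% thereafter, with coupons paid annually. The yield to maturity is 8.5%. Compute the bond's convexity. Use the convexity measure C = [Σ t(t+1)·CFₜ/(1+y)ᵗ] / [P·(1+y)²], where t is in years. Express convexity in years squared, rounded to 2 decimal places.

30.38

With y = 0.085:
  t   CF        PV=CF/(1+0.085)^t    t·PV        t(t+1)·PV
  1        45.00        41.4747        41.4747          82.9493
  2        45.00        38.2255        76.4510         229.3529
  3        45.00        35.2309       105.6926         422.7704
  4        45.00        32.4708       129.8834         649.4169
  5        45.00        29.9270       149.6352         897.8113
  6     1,062.50       651.2542     3,907.5250      27,352.6747
  Σ                    828.5831     4,410.6618      29,634.9755
P = 828.5831.
Convexity = Σ t(t+1)·PV / [P·(1+y)²] = 29,634.9755 / (828.5831 × 1.177225) = 30.38149.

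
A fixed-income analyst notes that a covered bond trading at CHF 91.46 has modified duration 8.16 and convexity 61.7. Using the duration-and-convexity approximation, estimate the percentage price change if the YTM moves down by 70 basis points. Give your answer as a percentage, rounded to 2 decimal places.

+5.86%

Duration effect: -D_mod·Δy = -8.16 × (-0.007) = +0.057120
Convexity effect: ½·C·(Δy)² = 0.5 × 61.7 × (-0.007)² = +0.00151165
ΔP/P ≈ +0.057120 + 0.00151165 = +0.05863165
= +5.863165%.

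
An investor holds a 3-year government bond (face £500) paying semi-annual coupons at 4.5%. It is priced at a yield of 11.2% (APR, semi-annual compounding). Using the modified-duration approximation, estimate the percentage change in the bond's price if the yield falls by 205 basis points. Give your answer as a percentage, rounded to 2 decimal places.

+5.48%

Periodic yield y = 0.056. Modified duration first:
  t   CF        PV=CF/(1+0.056)^t    t·PV
  1        11.25        10.6534        10.6534
  2        11.25        10.0885        20.1769
  3        11.25         9.5535        28.6604
  4        11.25         9.0468        36.1874
  5        11.25         8.5671        42.8354
  6       511.25       368.6802     2,212.0812
  Σ                    416.5894     2,350.5947
P = 416.5894; D_Mac = 5.64247 half-year periods = 2.82124 yrs; D_mod = 2.82124/(1+0.056) = 2.67163 yrs.
ΔP/P ≈ -D_mod · Δy = -2.67163 × (-0.0205) = +0.054768 = +5.4768%.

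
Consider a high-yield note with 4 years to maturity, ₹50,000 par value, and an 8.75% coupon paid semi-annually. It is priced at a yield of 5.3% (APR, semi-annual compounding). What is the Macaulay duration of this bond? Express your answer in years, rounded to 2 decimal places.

3.50 years

Periodic yield y = 0.0265. Discount each cash flow and weight by its period:
  t   CF        PV=CF/(1+0.0265)^t    t·PV
  1     2,187.50     2,131.0278     2,131.0278
  2     2,187.50     2,076.0134     4,152.0268
  3     2,187.50     2,022.4193     6,067.2579
  4     2,187.50     1,970.2088     7,880.8351
  5     2,187.50     1,919.3461     9,596.7305
  6     2,187.50     1,869.7965    11,218.7789
  7     2,187.50     1,821.5260    12,750.6823
  8    52,187.50    42,334.5418   338,676.3340
  Σ                 56,144.8796   392,473.6733
Price P = Σ PV = 56,144.8796.
Macaulay duration = Σ(t·PV) / P = 392,473.6733 / 56,144.8796 = 6.99037 half-year periods.
In years: 6.99037 / 2 = 3.49519 years.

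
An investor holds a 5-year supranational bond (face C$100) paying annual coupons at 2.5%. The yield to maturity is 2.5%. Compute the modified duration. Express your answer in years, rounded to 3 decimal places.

4.646 years

Periodic yield y = 0.025. First find Macaulay duration:
  t   CF        PV=CF/(1+0.025)^t    t·PV
  1         2.50         2.4390         2.4390
  2         2.50         2.3795         4.7591
  3         2.50         2.3215         6.9645
  4         2.50         2.2649         9.0595
  5       102.50        90.5951       452.9753
  Σ                    100.0000       476.1974
P = 100.0000; Macaulay duration = 476.1974 / 100.0000 = 4.76197 years.
Modified duration = D_Mac / (1 + y) = 4.76197 / 1.025 = 4.64583 years.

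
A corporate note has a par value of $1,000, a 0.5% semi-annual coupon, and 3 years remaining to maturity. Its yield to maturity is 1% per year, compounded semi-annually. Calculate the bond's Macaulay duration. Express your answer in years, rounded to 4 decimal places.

2.9812 years

Periodic yield y = 0.005. Discount each cash flow and weight by its period:
  t   CF        PV=CF/(1+0.005)^t    t·PV
  1         2.50         2.4876         2.4876
  2         2.50         2.4752         4.9504
  3         2.50         2.4629         7.3886
  4         2.50         2.4506         9.8025
  5         2.50         2.4384        12.1921
  6     1,002.50       972.9444     5,837.6662
  Σ                    985.2590     5,874.4874
Price P = Σ PV = 985.2590.
Macaulay duration = Σ(t·PV) / P = 5,874.4874 / 985.2590 = 5.96238 half-year periods.
In years: 5.96238 / 2 = 2.98119 years.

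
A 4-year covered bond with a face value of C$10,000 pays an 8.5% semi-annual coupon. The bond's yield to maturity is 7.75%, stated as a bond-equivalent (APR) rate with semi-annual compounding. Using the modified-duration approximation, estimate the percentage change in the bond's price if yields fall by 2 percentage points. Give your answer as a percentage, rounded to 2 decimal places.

+6.70%

Periodic yield y = 0.03875. Modified duration first:
  t   CF        PV=CF/(1+0.03875)^t    t·PV
  1       425.00       409.1456       409.1456
  2       425.00       393.8827       787.7653
  3       425.00       379.1891     1,137.5672
  4       425.00       365.0436     1,460.1745
  5       425.00       351.4259     1,757.1294
  6       425.00       338.3161     2,029.8968
  7       425.00       325.6954     2,279.8681
  8    10,425.00     7,691.0878    61,528.7024
  Σ                 10,253.7862    71,390.2494
P = 10,253.7862; D_Mac = 6.96233 half-year periods = 3.48117 yrs; D_mod = 3.48117/(1+0.03875) = 3.35130 yrs.
ΔP/P ≈ -D_mod · Δy = -3.35130 × (-0.02) = +0.067026 = +6.7026%.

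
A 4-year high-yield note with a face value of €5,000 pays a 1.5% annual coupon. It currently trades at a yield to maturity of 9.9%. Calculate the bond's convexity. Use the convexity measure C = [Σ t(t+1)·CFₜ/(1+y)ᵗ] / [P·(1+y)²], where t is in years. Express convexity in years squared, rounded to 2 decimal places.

15.98

With y = 0.099:
  t   CF        PV=CF/(1+0.099)^t    t·PV        t(t+1)·PV
  1        75.00        68.2439        68.2439         136.4877
  2        75.00        62.0963       124.1926         372.5779
  3        75.00        56.5026       169.5077         678.0308
  4     5,075.00     3,478.9267    13,915.7068      69,578.5338
  Σ                  3,665.7694    14,277.6510      70,765.6302
P = 3,665.7694.
Convexity = Σ t(t+1)·PV / [P·(1+y)²] = 70,765.6302 / (3,665.7694 × 1.207801) = 15.98313.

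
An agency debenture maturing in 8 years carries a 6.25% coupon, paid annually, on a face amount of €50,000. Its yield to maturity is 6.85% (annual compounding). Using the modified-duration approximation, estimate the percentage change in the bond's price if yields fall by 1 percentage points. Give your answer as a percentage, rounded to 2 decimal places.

+6.09%

Periodic yield y = 0.0685. Modified duration first:
  t   CF        PV=CF/(1+0.0685)^t    t·PV
  1     3,125.00     2,924.6607     2,924.6607
  2     3,125.00     2,737.1649     5,474.3299
  3     3,125.00     2,561.6892     7,685.0677
  4     3,125.00     2,397.4630     9,589.8520
  5     3,125.00     2,243.7651    11,218.8255
  6     3,125.00     2,099.9205    12,599.5233
  7     3,125.00     1,965.2977    13,757.0836
  8    53,125.00    31,268.1892   250,145.5135
  Σ                 48,198.1504   313,394.8563
P = 48,198.1504; D_Mac = 6.50222 yrs; D_mod = 6.50222/(1+0.0685) = 6.08537 yrs.
ΔP/P ≈ -D_mod · Δy = -6.08537 × (-0.01) = +0.060854 = +6.0854%.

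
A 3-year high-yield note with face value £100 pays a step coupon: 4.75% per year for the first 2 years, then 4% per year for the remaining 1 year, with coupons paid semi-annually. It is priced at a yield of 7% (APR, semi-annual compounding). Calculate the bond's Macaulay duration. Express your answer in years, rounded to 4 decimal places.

Periodic yield y = 0.035. Discount each cash flow and weight by its period:
  t   CF        PV=CF/(1+0.035)^t    t·PV
  1        2.375         2.2947         2.2947
  2        2.375         2.2171         4.4342
  3        2.375         2.1421         6.4263
  4        2.375         2.0697         8.2787
  5        2.000         1.6839         8.4197
  6      102.000        82.9771       497.8624
  Σ                     93.3846       527.7160
Price P = Σ PV = 93.3846.
Macaulay duration = Σ(t·PV) / P = 527.7160 / 93.3846 = 5.65100 half-year periods.
In years: 5.65100 / 2 = 2.82550 years.

2.8255 years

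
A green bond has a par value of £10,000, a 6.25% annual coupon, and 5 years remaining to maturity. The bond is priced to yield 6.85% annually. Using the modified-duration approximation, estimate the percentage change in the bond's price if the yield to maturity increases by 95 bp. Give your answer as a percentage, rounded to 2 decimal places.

-3.95%

Periodic yield y = 0.0685. Modified duration first:
  t   CF        PV=CF/(1+0.0685)^t    t·PV
  1       625.00       584.9321       584.9321
  2       625.00       547.4330     1,094.8660
  3       625.00       512.3378     1,537.0135
  4       625.00       479.4926     1,917.9704
  5    10,625.00     7,628.8013    38,144.0067
  Σ                  9,752.9969    43,278.7888
P = 9,752.9969; D_Mac = 4.43749 yrs; D_mod = 4.43749/(1+0.0685) = 4.15301 yrs.
ΔP/P ≈ -D_mod · Δy = -4.15301 × (+0.0095) = -0.039454 = -3.9454%.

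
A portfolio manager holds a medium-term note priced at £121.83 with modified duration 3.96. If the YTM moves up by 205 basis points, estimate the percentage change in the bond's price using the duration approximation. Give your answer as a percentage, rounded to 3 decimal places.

Duration approximation: ΔP/P ≈ -D_mod · Δy = -3.96 × (+0.0205) = -0.081180.
As a percentage: -8.1180%.

-8.118%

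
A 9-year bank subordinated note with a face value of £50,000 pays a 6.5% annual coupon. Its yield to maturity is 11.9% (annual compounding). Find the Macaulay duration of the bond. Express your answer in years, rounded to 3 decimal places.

Periodic yield y = 0.119. Discount each cash flow and weight by its year:
  t   CF        PV=CF/(1+0.119)^t    t·PV
  1     3,250.00     2,904.3789     2,904.3789
  2     3,250.00     2,595.5129     5,191.0258
  3     3,250.00     2,319.4932     6,958.4796
  4     3,250.00     2,072.8268     8,291.3072
  5     3,250.00     1,852.3921     9,261.9607
  6     3,250.00     1,655.3996     9,932.3975
  7     3,250.00     1,479.3562    10,355.4934
  8     3,250.00     1,322.0341    10,576.2731
  9    53,250.00    19,357.4806   174,217.3257
  Σ                 35,558.8745   237,688.6417
Price P = Σ PV = 35,558.8745.
Macaulay duration = Σ(t·PV) / P = 237,688.6417 / 35,558.8745 = 6.68437 years.

6.684 years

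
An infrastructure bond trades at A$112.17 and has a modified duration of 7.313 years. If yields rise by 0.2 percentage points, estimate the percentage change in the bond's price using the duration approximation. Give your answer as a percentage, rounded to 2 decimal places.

Duration approximation: ΔP/P ≈ -D_mod · Δy = -7.313 × (+0.002) = -0.014626.
As a percentage: -1.4626%.

-1.46%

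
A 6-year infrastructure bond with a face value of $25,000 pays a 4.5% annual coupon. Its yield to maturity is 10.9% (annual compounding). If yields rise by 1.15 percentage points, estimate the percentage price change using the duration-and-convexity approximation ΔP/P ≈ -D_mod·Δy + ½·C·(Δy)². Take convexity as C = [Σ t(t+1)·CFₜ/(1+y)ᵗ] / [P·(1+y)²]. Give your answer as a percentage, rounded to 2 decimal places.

-5.27%

With y = 0.109:
  t   CF        PV=CF/(1+0.109)^t    t·PV        t(t+1)·PV
  1     1,125.00     1,014.4274     1,014.4274       2,028.8548
  2     1,125.00       914.7226     1,829.4453       5,488.3359
  3     1,125.00       824.8175     2,474.4526       9,897.8104
  4     1,125.00       743.7489     2,974.9956      14,874.9780
  5     1,125.00       670.6482     3,353.2412      20,119.4473
  6    26,125.00    14,043.2304    84,259.3826     589,815.6783
  Σ                 18,211.5952    95,905.9447     642,225.1047
P = 18,211.5952; D_Mac = 5.26620 yrs; D_mod = 4.74860 yrs; C = 28.67320.
Duration effect: -4.74860 × (+0.0115) = -0.054609
Convexity effect: 0.5 × 28.67320 × (0.0115)² = +0.0018960
ΔP/P ≈ -0.054609 + 0.0018960 = -0.052713 = -5.2713%.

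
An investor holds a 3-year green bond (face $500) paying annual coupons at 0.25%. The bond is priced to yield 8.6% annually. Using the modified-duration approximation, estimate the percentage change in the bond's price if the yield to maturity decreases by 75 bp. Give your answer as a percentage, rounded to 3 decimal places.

+2.066%

Periodic yield y = 0.086. Modified duration first:
  t   CF        PV=CF/(1+0.086)^t    t·PV
  1         1.25         1.1510         1.1510
  2         1.25         1.0599         2.1197
  3       501.25       391.3496     1,174.0488
  Σ                    393.5605     1,177.3196
P = 393.5605; D_Mac = 2.99146 yrs; D_mod = 2.99146/(1+0.086) = 2.75457 yrs.
ΔP/P ≈ -D_mod · Δy = -2.75457 × (-0.0075) = +0.020659 = +2.0659%.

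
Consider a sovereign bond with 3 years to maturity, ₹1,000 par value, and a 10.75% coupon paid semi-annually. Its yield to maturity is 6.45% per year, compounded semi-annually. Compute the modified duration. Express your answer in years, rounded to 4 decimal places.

Periodic yield y = 0.03225. First find Macaulay duration:
  t   CF        PV=CF/(1+0.03225)^t    t·PV
  1        53.75        52.0707        52.0707
  2        53.75        50.4439       100.8878
  3        53.75        48.8679       146.6037
  4        53.75        47.3412       189.3646
  5        53.75        45.8621       229.3105
  6     1,053.75       871.0202     5,226.1213
  Σ                  1,115.6060     5,944.3588
P = 1,115.6060; Macaulay duration = 5,944.3588 / 1,115.6060 = 5.32837 half-year periods = 2.66418 years.
Modified duration = D_Mac / (1 + y) = 2.66418 / 1.03225 = 2.58095 years.

2.5809 years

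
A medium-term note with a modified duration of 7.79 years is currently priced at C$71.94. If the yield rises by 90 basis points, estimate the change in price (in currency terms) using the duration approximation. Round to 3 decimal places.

-C$5.044

Duration approximation: ΔP/P ≈ -D_mod · Δy = -7.79 × (+0.009) = -0.070110.
ΔP ≈ 71.94 × (-0.070110) = -5.0437134.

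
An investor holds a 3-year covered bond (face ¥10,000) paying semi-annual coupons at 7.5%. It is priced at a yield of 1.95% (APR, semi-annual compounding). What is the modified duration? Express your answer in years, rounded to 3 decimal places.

2.736 years

Periodic yield y = 0.00975. First find Macaulay duration:
  t   CF        PV=CF/(1+0.00975)^t    t·PV
  1       375.00       371.3791       371.3791
  2       375.00       367.7931       735.5861
  3       375.00       364.2417     1,092.7251
  4       375.00       360.7246     1,442.8986
  5       375.00       357.2415     1,786.2077
  6    10,375.00     9,788.2473    58,729.4839
  Σ                 11,609.6274    64,158.2806
P = 11,609.6274; Macaulay duration = 64,158.2806 / 11,609.6274 = 5.52630 half-year periods = 2.76315 years.
Modified duration = D_Mac / (1 + y) = 2.76315 / 1.00975 = 2.73647 years.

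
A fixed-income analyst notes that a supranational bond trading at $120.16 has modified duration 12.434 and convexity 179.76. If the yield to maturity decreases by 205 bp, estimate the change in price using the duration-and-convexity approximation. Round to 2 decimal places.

+$35.17

Duration effect: -D_mod·Δy = -12.434 × (-0.0205) = +0.254897
Convexity effect: ½·C·(Δy)² = 0.5 × 179.76 × (-0.0205)² = +0.03777207
ΔP/P ≈ +0.254897 + 0.03777207 = +0.29266907
ΔP ≈ 120.16 × (+0.29266907) = +35.1671154512.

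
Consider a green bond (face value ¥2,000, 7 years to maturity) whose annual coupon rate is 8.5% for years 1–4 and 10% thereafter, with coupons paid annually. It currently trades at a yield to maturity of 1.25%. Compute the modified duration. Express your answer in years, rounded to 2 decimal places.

5.77 years

Periodic yield y = 0.0125. First find Macaulay duration:
  t   CF        PV=CF/(1+0.0125)^t    t·PV
  1       170.00       167.9012       167.9012
  2       170.00       165.8284       331.6568
  3       170.00       163.7811       491.3433
  4       170.00       161.7591       647.0365
  5       200.00       187.9554       939.7771
  6       200.00       185.6350     1,113.8099
  7     2,200.00     2,016.7750    14,117.4253
  Σ                  3,049.6353    17,808.9500
P = 3,049.6353; Macaulay duration = 17,808.9500 / 3,049.6353 = 5.83970 years.
Modified duration = D_Mac / (1 + y) = 5.83970 / 1.0125 = 5.76760 years.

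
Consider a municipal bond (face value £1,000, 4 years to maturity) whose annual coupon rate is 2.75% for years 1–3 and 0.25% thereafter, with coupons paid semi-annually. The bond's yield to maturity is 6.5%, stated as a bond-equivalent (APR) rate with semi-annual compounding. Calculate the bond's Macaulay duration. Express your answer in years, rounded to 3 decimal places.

3.800 years

Periodic yield y = 0.0325. Discount each cash flow and weight by its period:
  t   CF        PV=CF/(1+0.0325)^t    t·PV
  1        13.75        13.3172        13.3172
  2        13.75        12.8980        25.7960
  3        13.75        12.4920        37.4760
  4        13.75        12.0988        48.3952
  5        13.75        11.7180        58.5899
  6        13.75        11.3491        68.0947
  7         1.25         0.9993         6.9948
  8     1,001.25       775.2148     6,201.7183
  Σ                    850.0872     6,460.3822
Price P = Σ PV = 850.0872.
Macaulay duration = Σ(t·PV) / P = 6,460.3822 / 850.0872 = 7.59967 half-year periods.
In years: 7.59967 / 2 = 3.79984 years.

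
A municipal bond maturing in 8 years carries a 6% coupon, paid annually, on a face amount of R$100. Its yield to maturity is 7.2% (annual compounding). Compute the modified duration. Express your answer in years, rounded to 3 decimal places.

Periodic yield y = 0.072. First find Macaulay duration:
  t   CF        PV=CF/(1+0.072)^t    t·PV
  1         6.00         5.5970         5.5970
  2         6.00         5.2211        10.4422
  3         6.00         4.8704        14.6113
  4         6.00         4.5433        18.1732
  5         6.00         4.2382        21.1908
  6         6.00         3.9535        23.7210
  7         6.00         3.6880        25.8158
  8       106.00        60.7782       486.2253
  Σ                     92.8896       605.7767
P = 92.8896; Macaulay duration = 605.7767 / 92.8896 = 6.52147 years.
Modified duration = D_Mac / (1 + y) = 6.52147 / 1.072 = 6.08346 years.

6.083 years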